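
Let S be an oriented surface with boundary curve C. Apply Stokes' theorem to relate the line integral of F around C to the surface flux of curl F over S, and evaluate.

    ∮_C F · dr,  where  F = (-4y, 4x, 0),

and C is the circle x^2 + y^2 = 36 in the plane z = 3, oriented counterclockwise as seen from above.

Let S be the flat disk x^2 + y^2 ≤ 36 in the plane z = 3, with upward unit normal n̂ = ẑ. By Stokes' theorem,

    ∮_C F · dr = ∬_S (∇ × F) · n̂ dS = ∬_D (curl F)_z dA,

where D is the disk x^2 + y^2 ≤ 36.

Compute the curl of F = (-4y, 4x, 0):
    (∇ × F)_x = ∂F_z/∂y - ∂F_y/∂z = 0,
    (∇ × F)_y = ∂F_x/∂z - ∂F_z/∂x = 0,
    (∇ × F)_z = ∂F_y/∂x - ∂F_x/∂y = 8.

On z = 3, (curl F)_z = 8.

Convert to polar (x = r cos θ, y = r sin θ, dA = r dr dθ); the integrand becomes 8, so

    ∬_D (curl F)_z dA = ∫_0^{2π} ∫_0^{6} (8) · r dr dθ.

Inner (r from 0 to 6): 144.
Outer (θ from 0 to 2π): 288π.

Therefore ∮_C F · dr = 288π.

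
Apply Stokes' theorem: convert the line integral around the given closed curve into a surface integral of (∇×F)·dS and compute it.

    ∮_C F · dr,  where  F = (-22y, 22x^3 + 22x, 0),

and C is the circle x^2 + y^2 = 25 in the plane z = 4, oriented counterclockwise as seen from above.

Let S be the flat disk x^2 + y^2 ≤ 25 in the plane z = 4, with upward unit normal n̂ = ẑ. By Stokes' theorem,

    ∮_C F · dr = ∬_S (∇ × F) · n̂ dS = ∬_D (curl F)_z dA,

where D is the disk x^2 + y^2 ≤ 25.

Compute the curl of F = (-22y, 22x^3 + 22x, 0):
    (∇ × F)_x = ∂F_z/∂y - ∂F_y/∂z = 0,
    (∇ × F)_y = ∂F_x/∂z - ∂F_z/∂x = 0,
    (∇ × F)_z = ∂F_y/∂x - ∂F_x/∂y = 66x^2 + 44.

On z = 4, (curl F)_z = 66x^2 + 44.

Convert to polar (x = r cos θ, y = r sin θ, dA = r dr dθ); the integrand becomes 66r^2cos(θ)^2 + 44, so

    ∬_D (curl F)_z dA = ∫_0^{2π} ∫_0^{5} (66r^2cos(θ)^2 + 44) · r dr dθ.

Inner (r from 0 to 5): 20625cos(θ)^2/2 + 550.
Outer (θ from 0 to 2π): 22825π/2.

Therefore ∮_C F · dr = 22825π/2.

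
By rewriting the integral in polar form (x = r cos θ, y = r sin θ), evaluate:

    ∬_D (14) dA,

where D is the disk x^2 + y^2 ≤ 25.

The region D is 0 ≤ r ≤ 5, 0 ≤ θ ≤ 2π in polar coordinates, where x = r cos(θ), y = r sin(θ), and dA = r dr dθ.

Under the substitution, the integrand becomes 14, so

    ∬_D (14) dA = ∫_{0}^{2π} ∫_{0}^{5} (14) · r dr dθ.

Inner integral (in r): ∫_{0}^{5} (14) · r dr = 175.

Outer integral (in θ): ∫_{0}^{2π} (175) dθ = 350π.

Therefore ∬_D (14) dA = 350π.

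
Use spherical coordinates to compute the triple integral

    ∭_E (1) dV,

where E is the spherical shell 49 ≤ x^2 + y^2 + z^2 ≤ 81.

In spherical coordinates, x = ρ sin(φ) cos(θ), y = ρ sin(φ) sin(θ), z = ρ cos(φ), and dV = ρ^2 sin(φ) dρ dφ dθ.

The integrand becomes 1, so

    ∭_E (1) dV = ∫_{0}^{2π} ∫_{0}^{π} ∫_{7}^{9} (1) · ρ^2 sin(φ) dρ dφ dθ.

Inner (ρ): 386sin(φ)/3.
Middle (φ): 772/3.
Outer (θ): 1544π/3.

Therefore the triple integral equals 1544π/3.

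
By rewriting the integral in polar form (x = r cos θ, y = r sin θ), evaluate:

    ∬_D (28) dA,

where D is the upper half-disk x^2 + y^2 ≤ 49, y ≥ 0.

The region D is 0 ≤ r ≤ 7, 0 ≤ θ ≤ π in polar coordinates, where x = r cos(θ), y = r sin(θ), and dA = r dr dθ.

Under the substitution, the integrand becomes 28, so

    ∬_D (28) dA = ∫_{0}^{π} ∫_{0}^{7} (28) · r dr dθ.

Inner integral (in r): ∫_{0}^{7} (28) · r dr = 686.

Outer integral (in θ): ∫_{0}^{π} (686) dθ = 686π.

Therefore ∬_D (28) dA = 686π.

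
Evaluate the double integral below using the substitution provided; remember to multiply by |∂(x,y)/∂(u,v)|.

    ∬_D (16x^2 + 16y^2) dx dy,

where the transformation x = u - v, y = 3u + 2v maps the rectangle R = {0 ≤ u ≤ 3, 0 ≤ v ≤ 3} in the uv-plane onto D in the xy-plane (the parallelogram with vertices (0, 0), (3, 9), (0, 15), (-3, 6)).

Compute the Jacobian determinant of (x, y) with respect to (u, v):

    ∂(x,y)/∂(u,v) = | 1  -1 | = (1)(2) - (-1)(3) = 5.
                   | 3  2 |

Its absolute value is |J| = 5 (the area scaling factor).

Substituting x = u - v, y = 3u + 2v into the integrand,

    16x^2 + 16y^2 → 160u^2 + 160u v + 80v^2,

so the integral becomes

    ∬_R (160u^2 + 160u v + 80v^2) · |J| du dv = ∫_0^3 ∫_0^3 (800u^2 + 800u v + 400v^2) dv du.

Inner (v): 2400u^2 + 3600u + 3600.
Outer (u): 48600.

Therefore ∬_D (16x^2 + 16y^2) dx dy = 48600.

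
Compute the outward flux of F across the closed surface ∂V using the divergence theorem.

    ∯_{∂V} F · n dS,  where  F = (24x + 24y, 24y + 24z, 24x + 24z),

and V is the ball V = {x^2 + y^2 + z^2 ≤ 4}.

By the divergence theorem,

    ∯_{∂V} F · n dS = ∭_V (∇ · F) dV.

Compute the divergence:
    ∇ · F = ∂F_x/∂x + ∂F_y/∂y + ∂F_z/∂z = 24 + 24 + 24 = 72.

In spherical coordinates, x = ρ sin(φ) cos(θ), y = ρ sin(φ) sin(θ), z = ρ cos(φ), dV = ρ^2 sin(φ) dρ dφ dθ, with 0 ≤ ρ ≤ 2, 0 ≤ φ ≤ π, 0 ≤ θ ≤ 2π.

The integrand, after substitution and multiplying by the volume element, becomes (72) · ρ^2 sin(φ), so

    ∭_V (∇·F) dV = ∫_0^{2π} ∫_0^{π} ∫_0^{2} (72) · ρ^2 sin(φ) dρ dφ dθ.

Inner (ρ from 0 to 2): 192sin(φ).
Middle (φ from 0 to π): 384.
Outer (θ from 0 to 2π): 768π.

Therefore ∯_{∂V} F · n dS = 768π.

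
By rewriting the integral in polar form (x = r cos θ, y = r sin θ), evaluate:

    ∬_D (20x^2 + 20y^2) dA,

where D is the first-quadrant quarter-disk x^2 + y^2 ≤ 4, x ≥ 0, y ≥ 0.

The region D is 0 ≤ r ≤ 2, 0 ≤ θ ≤ π/2 in polar coordinates, where x = r cos(θ), y = r sin(θ), and dA = r dr dθ.

Under the substitution, the integrand becomes 20r^2, so

    ∬_D (20x^2 + 20y^2) dA = ∫_{0}^{π/2} ∫_{0}^{2} (20r^2) · r dr dθ.

Inner integral (in r): ∫_{0}^{2} (20r^2) · r dr = 80.

Outer integral (in θ): ∫_{0}^{π/2} (80) dθ = 40π.

Therefore ∬_D (20x^2 + 20y^2) dA = 40π.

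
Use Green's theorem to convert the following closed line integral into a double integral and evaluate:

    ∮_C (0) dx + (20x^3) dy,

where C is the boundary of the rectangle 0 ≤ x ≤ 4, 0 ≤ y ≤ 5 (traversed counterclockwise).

Green's theorem converts the closed line integral into a double integral over the enclosed region D:

    ∮_C P dx + Q dy = ∬_D (∂Q/∂x - ∂P/∂y) dA.

Here P = 0, Q = 20x^3, so

    ∂Q/∂x = 60x^2,    ∂P/∂y = 0,
    ∂Q/∂x - ∂P/∂y = 60x^2.

D is the region 0 ≤ x ≤ 4, 0 ≤ y ≤ 5. Evaluating the double integral:

    ∬_D (60x^2) dA = ∫_0^{4} ∫_0^{5} (60x^2) dy dx.

Inner (y from 0 to 5): 300x^2.
Outer (x from 0 to 4): 6400.

Therefore ∮_C P dx + Q dy = 6400.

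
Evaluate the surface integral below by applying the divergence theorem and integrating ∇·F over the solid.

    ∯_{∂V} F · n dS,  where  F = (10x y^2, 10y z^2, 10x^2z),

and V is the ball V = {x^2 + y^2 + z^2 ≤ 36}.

By the divergence theorem,

    ∯_{∂V} F · n dS = ∭_V (∇ · F) dV.

Compute the divergence:
    ∇ · F = ∂F_x/∂x + ∂F_y/∂y + ∂F_z/∂z = 10y^2 + 10z^2 + 10x^2 = 10x^2 + 10y^2 + 10z^2.

In spherical coordinates, x = ρ sin(φ) cos(θ), y = ρ sin(φ) sin(θ), z = ρ cos(φ), dV = ρ^2 sin(φ) dρ dφ dθ, with 0 ≤ ρ ≤ 6, 0 ≤ φ ≤ π, 0 ≤ θ ≤ 2π.

The integrand, after substitution and multiplying by the volume element, becomes (10ρ^2) · ρ^2 sin(φ), so

    ∭_V (∇·F) dV = ∫_0^{2π} ∫_0^{π} ∫_0^{6} (10ρ^2) · ρ^2 sin(φ) dρ dφ dθ.

Inner (ρ from 0 to 6): 15552sin(φ).
Middle (φ from 0 to π): 31104.
Outer (θ from 0 to 2π): 62208π.

Therefore ∯_{∂V} F · n dS = 62208π.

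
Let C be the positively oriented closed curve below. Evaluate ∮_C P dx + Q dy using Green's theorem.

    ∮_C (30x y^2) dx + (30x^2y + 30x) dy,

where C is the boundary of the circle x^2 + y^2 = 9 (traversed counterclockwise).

Green's theorem converts the closed line integral into a double integral over the enclosed region D:

    ∮_C P dx + Q dy = ∬_D (∂Q/∂x - ∂P/∂y) dA.

Here P = 30x y^2, Q = 30x^2y + 30x, so

    ∂Q/∂x = 60x y + 30,    ∂P/∂y = 60x y,
    ∂Q/∂x - ∂P/∂y = 30.

D is the region x^2 + y^2 ≤ 9. Evaluating the double integral:

In polar coordinates (x = r cos θ, y = r sin θ, dA = r dr dθ) the integrand becomes 30, so

    ∬_D (30) dA = ∫_0^{2π} ∫_0^{3} (30) · r dr dθ.

Inner (r from 0 to 3): 135.
Outer (θ from 0 to 2π): 270π.

Therefore ∮_C P dx + Q dy = 270π.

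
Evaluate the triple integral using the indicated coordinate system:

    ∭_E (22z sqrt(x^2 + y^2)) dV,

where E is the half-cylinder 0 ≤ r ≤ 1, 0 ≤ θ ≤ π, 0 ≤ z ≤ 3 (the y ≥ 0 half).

In cylindrical coordinates, x = r cos(θ), y = r sin(θ), z = z, and dV = r dr dθ dz.

The integrand becomes 22r z, so

    ∭_E (22z sqrt(x^2 + y^2)) dV = ∫_{0}^{π} ∫_{0}^{1} ∫_{0}^{3} (22r z) · r dz dr dθ.

Inner (z): 99r^2.
Middle (r from 0 to 1): 33.
Outer (θ): 33π.

Therefore the triple integral equals 33π.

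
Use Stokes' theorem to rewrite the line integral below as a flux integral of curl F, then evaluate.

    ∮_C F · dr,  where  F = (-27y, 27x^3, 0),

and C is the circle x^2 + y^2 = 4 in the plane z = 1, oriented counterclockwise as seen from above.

Let S be the flat disk x^2 + y^2 ≤ 4 in the plane z = 1, with upward unit normal n̂ = ẑ. By Stokes' theorem,

    ∮_C F · dr = ∬_S (∇ × F) · n̂ dS = ∬_D (curl F)_z dA,

where D is the disk x^2 + y^2 ≤ 4.

Compute the curl of F = (-27y, 27x^3, 0):
    (∇ × F)_x = ∂F_z/∂y - ∂F_y/∂z = 0,
    (∇ × F)_y = ∂F_x/∂z - ∂F_z/∂x = 0,
    (∇ × F)_z = ∂F_y/∂x - ∂F_x/∂y = 81x^2 + 27.

On z = 1, (curl F)_z = 81x^2 + 27.

Convert to polar (x = r cos θ, y = r sin θ, dA = r dr dθ); the integrand becomes 81r^2cos(θ)^2 + 27, so

    ∬_D (curl F)_z dA = ∫_0^{2π} ∫_0^{2} (81r^2cos(θ)^2 + 27) · r dr dθ.

Inner (r from 0 to 2): 324cos(θ)^2 + 54.
Outer (θ from 0 to 2π): 432π.

Therefore ∮_C F · dr = 432π.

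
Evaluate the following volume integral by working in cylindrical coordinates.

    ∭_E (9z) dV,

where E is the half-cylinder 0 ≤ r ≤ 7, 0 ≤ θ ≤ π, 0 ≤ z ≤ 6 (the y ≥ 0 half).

In cylindrical coordinates, x = r cos(θ), y = r sin(θ), z = z, and dV = r dr dθ dz.

The integrand becomes 9z, so

    ∭_E (9z) dV = ∫_{0}^{π} ∫_{0}^{7} ∫_{0}^{6} (9z) · r dz dr dθ.

Inner (z): 162r.
Middle (r from 0 to 7): 3969.
Outer (θ): 3969π.

Therefore the triple integral equals 3969π.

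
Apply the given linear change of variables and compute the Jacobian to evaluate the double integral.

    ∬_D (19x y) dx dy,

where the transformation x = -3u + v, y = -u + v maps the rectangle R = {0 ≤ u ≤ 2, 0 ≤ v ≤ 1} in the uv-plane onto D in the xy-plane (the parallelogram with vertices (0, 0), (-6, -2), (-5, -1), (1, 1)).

Compute the Jacobian determinant of (x, y) with respect to (u, v):

    ∂(x,y)/∂(u,v) = | -3  1 | = (-3)(1) - (1)(-1) = -2.
                   | -1  1 |

Its absolute value is |J| = 2 (the area scaling factor).

Substituting x = -3u + v, y = -u + v into the integrand,

    19x y → 57u^2 - 76u v + 19v^2,

so the integral becomes

    ∬_R (57u^2 - 76u v + 19v^2) · |J| du dv = ∫_0^2 ∫_0^1 (114u^2 - 152u v + 38v^2) dv du.

Inner (v): 114u^2 - 76u + 38/3.
Outer (u): 532/3.

Therefore ∬_D (19x y) dx dy = 532/3.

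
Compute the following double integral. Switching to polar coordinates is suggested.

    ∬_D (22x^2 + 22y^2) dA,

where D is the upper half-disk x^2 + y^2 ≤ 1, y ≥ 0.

The region D is 0 ≤ r ≤ 1, 0 ≤ θ ≤ π in polar coordinates, where x = r cos(θ), y = r sin(θ), and dA = r dr dθ.

Under the substitution, the integrand becomes 22r^2, so

    ∬_D (22x^2 + 22y^2) dA = ∫_{0}^{π} ∫_{0}^{1} (22r^2) · r dr dθ.

Inner integral (in r): ∫_{0}^{1} (22r^2) · r dr = 11/2.

Outer integral (in θ): ∫_{0}^{π} (11/2) dθ = 11π/2.

Therefore ∬_D (22x^2 + 22y^2) dA = 11π/2.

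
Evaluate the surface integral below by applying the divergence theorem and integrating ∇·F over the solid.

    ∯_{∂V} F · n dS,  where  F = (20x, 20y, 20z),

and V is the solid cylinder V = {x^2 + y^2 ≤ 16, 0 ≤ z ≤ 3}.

By the divergence theorem,

    ∯_{∂V} F · n dS = ∭_V (∇ · F) dV.

Compute the divergence:
    ∇ · F = ∂F_x/∂x + ∂F_y/∂y + ∂F_z/∂z = 20 + 20 + 20 = 60.

In cylindrical coordinates, x = r cos(θ), y = r sin(θ), z = z, dV = r dr dθ dz, with 0 ≤ r ≤ 4, 0 ≤ θ ≤ 2π, 0 ≤ z ≤ 3.

The integrand, after substitution and multiplying by the volume element, becomes (60) · r, so

    ∭_V (∇·F) dV = ∫_0^{2π} ∫_0^{4} ∫_0^{3} (60) · r dz dr dθ.

Inner (z from 0 to 3): 180r.
Middle (r from 0 to 4): 1440.
Outer (θ from 0 to 2π): 2880π.

Therefore ∯_{∂V} F · n dS = 2880π.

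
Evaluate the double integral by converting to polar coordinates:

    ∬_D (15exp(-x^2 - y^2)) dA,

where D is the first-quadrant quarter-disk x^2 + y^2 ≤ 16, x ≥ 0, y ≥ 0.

The region D is 0 ≤ r ≤ 4, 0 ≤ θ ≤ π/2 in polar coordinates, where x = r cos(θ), y = r sin(θ), and dA = r dr dθ.

Under the substitution, the integrand becomes 15exp(-r^2), so

    ∬_D (15exp(-x^2 - y^2)) dA = ∫_{0}^{π/2} ∫_{0}^{4} (15exp(-r^2)) · r dr dθ.

Inner integral (in r): ∫_{0}^{4} (15exp(-r^2)) · r dr = 15/2 - 15exp(-16)/2.

Outer integral (in θ): ∫_{0}^{π/2} (15/2 - 15exp(-16)/2) dθ = -15π (1 - exp(16))exp(-16)/4.

Therefore ∬_D (15exp(-x^2 - y^2)) dA = -15π (1 - exp(16))exp(-16)/4.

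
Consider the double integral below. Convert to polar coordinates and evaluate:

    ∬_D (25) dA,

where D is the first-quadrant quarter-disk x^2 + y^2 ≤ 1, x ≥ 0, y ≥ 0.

The region D is 0 ≤ r ≤ 1, 0 ≤ θ ≤ π/2 in polar coordinates, where x = r cos(θ), y = r sin(θ), and dA = r dr dθ.

Under the substitution, the integrand becomes 25, so

    ∬_D (25) dA = ∫_{0}^{π/2} ∫_{0}^{1} (25) · r dr dθ.

Inner integral (in r): ∫_{0}^{1} (25) · r dr = 25/2.

Outer integral (in θ): ∫_{0}^{π/2} (25/2) dθ = 25π/4.

Therefore ∬_D (25) dA = 25π/4.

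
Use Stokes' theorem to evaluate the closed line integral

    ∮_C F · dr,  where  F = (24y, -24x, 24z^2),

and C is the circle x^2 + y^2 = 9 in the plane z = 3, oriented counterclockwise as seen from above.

Let S be the flat disk x^2 + y^2 ≤ 9 in the plane z = 3, with upward unit normal n̂ = ẑ. By Stokes' theorem,

    ∮_C F · dr = ∬_S (∇ × F) · n̂ dS = ∬_D (curl F)_z dA,

where D is the disk x^2 + y^2 ≤ 9.

Compute the curl of F = (24y, -24x, 24z^2):
    (∇ × F)_x = ∂F_z/∂y - ∂F_y/∂z = 0,
    (∇ × F)_y = ∂F_x/∂z - ∂F_z/∂x = 0,
    (∇ × F)_z = ∂F_y/∂x - ∂F_x/∂y = -48.

On z = 3, (curl F)_z = -48.

Convert to polar (x = r cos θ, y = r sin θ, dA = r dr dθ); the integrand becomes -48, so

    ∬_D (curl F)_z dA = ∫_0^{2π} ∫_0^{3} (-48) · r dr dθ.

Inner (r from 0 to 3): -216.
Outer (θ from 0 to 2π): -432π.

Therefore ∮_C F · dr = -432π.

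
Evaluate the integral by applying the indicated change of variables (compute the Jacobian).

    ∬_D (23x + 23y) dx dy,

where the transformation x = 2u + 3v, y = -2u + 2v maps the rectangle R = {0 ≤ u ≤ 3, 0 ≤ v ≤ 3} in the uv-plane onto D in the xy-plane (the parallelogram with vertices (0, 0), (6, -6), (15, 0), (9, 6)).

Compute the Jacobian determinant of (x, y) with respect to (u, v):

    ∂(x,y)/∂(u,v) = | 2  3 | = (2)(2) - (3)(-2) = 10.
                   | -2  2 |

Its absolute value is |J| = 10 (the area scaling factor).

Substituting x = 2u + 3v, y = -2u + 2v into the integrand,

    23x + 23y → 115v,

so the integral becomes

    ∬_R (115v) · |J| du dv = ∫_0^3 ∫_0^3 (1150v) dv du.

Inner (v): 5175.
Outer (u): 15525.

Therefore ∬_D (23x + 23y) dx dy = 15525.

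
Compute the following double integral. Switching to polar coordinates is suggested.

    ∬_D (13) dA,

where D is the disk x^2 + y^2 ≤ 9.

The region D is 0 ≤ r ≤ 3, 0 ≤ θ ≤ 2π in polar coordinates, where x = r cos(θ), y = r sin(θ), and dA = r dr dθ.

Under the substitution, the integrand becomes 13, so

    ∬_D (13) dA = ∫_{0}^{2π} ∫_{0}^{3} (13) · r dr dθ.

Inner integral (in r): ∫_{0}^{3} (13) · r dr = 117/2.

Outer integral (in θ): ∫_{0}^{2π} (117/2) dθ = 117π.

Therefore ∬_D (13) dA = 117π.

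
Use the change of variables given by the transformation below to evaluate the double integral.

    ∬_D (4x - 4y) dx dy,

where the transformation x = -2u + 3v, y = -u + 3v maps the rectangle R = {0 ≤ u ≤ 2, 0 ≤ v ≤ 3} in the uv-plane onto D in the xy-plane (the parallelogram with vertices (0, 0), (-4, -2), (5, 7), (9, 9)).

Compute the Jacobian determinant of (x, y) with respect to (u, v):

    ∂(x,y)/∂(u,v) = | -2  3 | = (-2)(3) - (3)(-1) = -3.
                   | -1  3 |

Its absolute value is |J| = 3 (the area scaling factor).

Substituting x = -2u + 3v, y = -u + 3v into the integrand,

    4x - 4y → -4u,

so the integral becomes

    ∬_R (-4u) · |J| du dv = ∫_0^2 ∫_0^3 (-12u) dv du.

Inner (v): -36u.
Outer (u): -72.

Therefore ∬_D (4x - 4y) dx dy = -72.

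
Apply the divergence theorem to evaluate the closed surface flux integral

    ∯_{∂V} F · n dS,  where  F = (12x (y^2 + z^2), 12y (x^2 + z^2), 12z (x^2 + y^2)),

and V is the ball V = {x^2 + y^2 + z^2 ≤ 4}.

By the divergence theorem,

    ∯_{∂V} F · n dS = ∭_V (∇ · F) dV.

Compute the divergence:
    ∇ · F = ∂F_x/∂x + ∂F_y/∂y + ∂F_z/∂z = 12y^2 + 12z^2 + 12x^2 + 12z^2 + 12x^2 + 12y^2 = 24x^2 + 24y^2 + 24z^2.

In spherical coordinates, x = ρ sin(φ) cos(θ), y = ρ sin(φ) sin(θ), z = ρ cos(φ), dV = ρ^2 sin(φ) dρ dφ dθ, with 0 ≤ ρ ≤ 2, 0 ≤ φ ≤ π, 0 ≤ θ ≤ 2π.

The integrand, after substitution and multiplying by the volume element, becomes (24ρ^2) · ρ^2 sin(φ), so

    ∭_V (∇·F) dV = ∫_0^{2π} ∫_0^{π} ∫_0^{2} (24ρ^2) · ρ^2 sin(φ) dρ dφ dθ.

Inner (ρ from 0 to 2): 768sin(φ)/5.
Middle (φ from 0 to π): 1536/5.
Outer (θ from 0 to 2π): 3072π/5.

Therefore ∯_{∂V} F · n dS = 3072π/5.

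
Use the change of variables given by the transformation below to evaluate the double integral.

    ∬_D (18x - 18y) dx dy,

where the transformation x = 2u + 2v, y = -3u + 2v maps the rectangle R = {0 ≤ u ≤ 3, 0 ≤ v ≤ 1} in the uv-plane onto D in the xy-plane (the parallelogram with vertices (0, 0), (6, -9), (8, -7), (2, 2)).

Compute the Jacobian determinant of (x, y) with respect to (u, v):

    ∂(x,y)/∂(u,v) = | 2  2 | = (2)(2) - (2)(-3) = 10.
                   | -3  2 |

Its absolute value is |J| = 10 (the area scaling factor).

Substituting x = 2u + 2v, y = -3u + 2v into the integrand,

    18x - 18y → 90u,

so the integral becomes

    ∬_R (90u) · |J| du dv = ∫_0^3 ∫_0^1 (900u) dv du.

Inner (v): 900u.
Outer (u): 4050.

Therefore ∬_D (18x - 18y) dx dy = 4050.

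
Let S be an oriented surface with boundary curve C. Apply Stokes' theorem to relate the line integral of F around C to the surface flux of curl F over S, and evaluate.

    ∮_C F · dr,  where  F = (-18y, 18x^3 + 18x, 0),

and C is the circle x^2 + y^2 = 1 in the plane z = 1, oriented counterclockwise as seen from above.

Let S be the flat disk x^2 + y^2 ≤ 1 in the plane z = 1, with upward unit normal n̂ = ẑ. By Stokes' theorem,

    ∮_C F · dr = ∬_S (∇ × F) · n̂ dS = ∬_D (curl F)_z dA,

where D is the disk x^2 + y^2 ≤ 1.

Compute the curl of F = (-18y, 18x^3 + 18x, 0):
    (∇ × F)_x = ∂F_z/∂y - ∂F_y/∂z = 0,
    (∇ × F)_y = ∂F_x/∂z - ∂F_z/∂x = 0,
    (∇ × F)_z = ∂F_y/∂x - ∂F_x/∂y = 54x^2 + 36.

On z = 1, (curl F)_z = 54x^2 + 36.

Convert to polar (x = r cos θ, y = r sin θ, dA = r dr dθ); the integrand becomes 54r^2cos(θ)^2 + 36, so

    ∬_D (curl F)_z dA = ∫_0^{2π} ∫_0^{1} (54r^2cos(θ)^2 + 36) · r dr dθ.

Inner (r from 0 to 1): 27cos(θ)^2/2 + 18.
Outer (θ from 0 to 2π): 99π/2.

Therefore ∮_C F · dr = 99π/2.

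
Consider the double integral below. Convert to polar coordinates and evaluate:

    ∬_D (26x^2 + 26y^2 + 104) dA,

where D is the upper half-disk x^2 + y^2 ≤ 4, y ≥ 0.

The region D is 0 ≤ r ≤ 2, 0 ≤ θ ≤ π in polar coordinates, where x = r cos(θ), y = r sin(θ), and dA = r dr dθ.

Under the substitution, the integrand becomes 26r^2 + 104, so

    ∬_D (26x^2 + 26y^2 + 104) dA = ∫_{0}^{π} ∫_{0}^{2} (26r^2 + 104) · r dr dθ.

Inner integral (in r): ∫_{0}^{2} (26r^2 + 104) · r dr = 312.

Outer integral (in θ): ∫_{0}^{π} (312) dθ = 312π.

Therefore ∬_D (26x^2 + 26y^2 + 104) dA = 312π.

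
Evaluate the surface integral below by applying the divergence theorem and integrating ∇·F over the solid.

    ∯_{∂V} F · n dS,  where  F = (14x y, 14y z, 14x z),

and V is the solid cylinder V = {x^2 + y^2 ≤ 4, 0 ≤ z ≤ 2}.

By the divergence theorem,

    ∯_{∂V} F · n dS = ∭_V (∇ · F) dV.

Compute the divergence:
    ∇ · F = ∂F_x/∂x + ∂F_y/∂y + ∂F_z/∂z = 14y + 14z + 14x = 14x + 14y + 14z.

In cylindrical coordinates, x = r cos(θ), y = r sin(θ), z = z, dV = r dr dθ dz, with 0 ≤ r ≤ 2, 0 ≤ θ ≤ 2π, 0 ≤ z ≤ 2.

The integrand, after substitution and multiplying by the volume element, becomes (14sqrt(2)r sin(θ + π/4) + 14z) · r, so

    ∭_V (∇·F) dV = ∫_0^{2π} ∫_0^{2} ∫_0^{2} (14sqrt(2)r sin(θ + π/4) + 14z) · r dz dr dθ.

Inner (z from 0 to 2): 28r (sqrt(2)r sin(θ + π/4) + 1).
Middle (r from 0 to 2): 224sqrt(2)sin(θ + π/4)/3 + 56.
Outer (θ from 0 to 2π): 112π.

Therefore ∯_{∂V} F · n dS = 112π.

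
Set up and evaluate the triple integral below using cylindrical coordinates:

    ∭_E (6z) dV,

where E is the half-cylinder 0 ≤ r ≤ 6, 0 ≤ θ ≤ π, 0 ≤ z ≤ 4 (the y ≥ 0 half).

In cylindrical coordinates, x = r cos(θ), y = r sin(θ), z = z, and dV = r dr dθ dz.

The integrand becomes 6z, so

    ∭_E (6z) dV = ∫_{0}^{π} ∫_{0}^{6} ∫_{0}^{4} (6z) · r dz dr dθ.

Inner (z): 48r.
Middle (r from 0 to 6): 864.
Outer (θ): 864π.

Therefore the triple integral equals 864π.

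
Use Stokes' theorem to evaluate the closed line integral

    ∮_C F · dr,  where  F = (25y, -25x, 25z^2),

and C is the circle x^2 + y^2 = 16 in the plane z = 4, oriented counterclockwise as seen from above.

Let S be the flat disk x^2 + y^2 ≤ 16 in the plane z = 4, with upward unit normal n̂ = ẑ. By Stokes' theorem,

    ∮_C F · dr = ∬_S (∇ × F) · n̂ dS = ∬_D (curl F)_z dA,

where D is the disk x^2 + y^2 ≤ 16.

Compute the curl of F = (25y, -25x, 25z^2):
    (∇ × F)_x = ∂F_z/∂y - ∂F_y/∂z = 0,
    (∇ × F)_y = ∂F_x/∂z - ∂F_z/∂x = 0,
    (∇ × F)_z = ∂F_y/∂x - ∂F_x/∂y = -50.

On z = 4, (curl F)_z = -50.

Convert to polar (x = r cos θ, y = r sin θ, dA = r dr dθ); the integrand becomes -50, so

    ∬_D (curl F)_z dA = ∫_0^{2π} ∫_0^{4} (-50) · r dr dθ.

Inner (r from 0 to 4): -400.
Outer (θ from 0 to 2π): -800π.

Therefore ∮_C F · dr = -800π.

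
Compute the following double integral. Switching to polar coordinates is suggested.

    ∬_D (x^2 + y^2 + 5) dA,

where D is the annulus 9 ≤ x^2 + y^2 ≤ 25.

The region D is 3 ≤ r ≤ 5, 0 ≤ θ ≤ 2π in polar coordinates, where x = r cos(θ), y = r sin(θ), and dA = r dr dθ.

Under the substitution, the integrand becomes r^2 + 5, so

    ∬_D (x^2 + y^2 + 5) dA = ∫_{0}^{2π} ∫_{3}^{5} (r^2 + 5) · r dr dθ.

Inner integral (in r): ∫_{3}^{5} (r^2 + 5) · r dr = 176.

Outer integral (in θ): ∫_{0}^{2π} (176) dθ = 352π.

Therefore ∬_D (x^2 + y^2 + 5) dA = 352π.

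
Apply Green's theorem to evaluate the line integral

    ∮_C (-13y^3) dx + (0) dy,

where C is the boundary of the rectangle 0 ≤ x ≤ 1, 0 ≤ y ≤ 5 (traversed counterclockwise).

Green's theorem converts the closed line integral into a double integral over the enclosed region D:

    ∮_C P dx + Q dy = ∬_D (∂Q/∂x - ∂P/∂y) dA.

Here P = -13y^3, Q = 0, so

    ∂Q/∂x = 0,    ∂P/∂y = -39y^2,
    ∂Q/∂x - ∂P/∂y = 39y^2.

D is the region 0 ≤ x ≤ 1, 0 ≤ y ≤ 5. Evaluating the double integral:

    ∬_D (39y^2) dA = ∫_0^{1} ∫_0^{5} (39y^2) dy dx.

Inner (y from 0 to 5): 1625.
Outer (x from 0 to 1): 1625.

Therefore ∮_C P dx + Q dy = 1625.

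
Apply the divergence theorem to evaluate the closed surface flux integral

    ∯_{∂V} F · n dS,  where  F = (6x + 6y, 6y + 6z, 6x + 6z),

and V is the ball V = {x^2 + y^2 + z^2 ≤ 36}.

By the divergence theorem,

    ∯_{∂V} F · n dS = ∭_V (∇ · F) dV.

Compute the divergence:
    ∇ · F = ∂F_x/∂x + ∂F_y/∂y + ∂F_z/∂z = 6 + 6 + 6 = 18.

In spherical coordinates, x = ρ sin(φ) cos(θ), y = ρ sin(φ) sin(θ), z = ρ cos(φ), dV = ρ^2 sin(φ) dρ dφ dθ, with 0 ≤ ρ ≤ 6, 0 ≤ φ ≤ π, 0 ≤ θ ≤ 2π.

The integrand, after substitution and multiplying by the volume element, becomes (18) · ρ^2 sin(φ), so

    ∭_V (∇·F) dV = ∫_0^{2π} ∫_0^{π} ∫_0^{6} (18) · ρ^2 sin(φ) dρ dφ dθ.

Inner (ρ from 0 to 6): 1296sin(φ).
Middle (φ from 0 to π): 2592.
Outer (θ from 0 to 2π): 5184π.

Therefore ∯_{∂V} F · n dS = 5184π.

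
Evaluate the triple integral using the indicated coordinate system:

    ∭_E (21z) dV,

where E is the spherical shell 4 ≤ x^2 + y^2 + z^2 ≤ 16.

In spherical coordinates, x = ρ sin(φ) cos(θ), y = ρ sin(φ) sin(θ), z = ρ cos(φ), and dV = ρ^2 sin(φ) dρ dφ dθ.

The integrand becomes 21ρ cos(φ), so

    ∭_E (21z) dV = ∫_{0}^{2π} ∫_{0}^{π} ∫_{2}^{4} (21ρ cos(φ)) · ρ^2 sin(φ) dρ dφ dθ.

Inner (ρ): 630sin(2φ).
Middle (φ): 0.
Outer (θ): 0.

Therefore the triple integral equals 0.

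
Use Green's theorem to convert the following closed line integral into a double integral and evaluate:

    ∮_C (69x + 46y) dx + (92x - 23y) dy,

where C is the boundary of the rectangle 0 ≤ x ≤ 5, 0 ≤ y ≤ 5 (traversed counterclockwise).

Green's theorem converts the closed line integral into a double integral over the enclosed region D:

    ∮_C P dx + Q dy = ∬_D (∂Q/∂x - ∂P/∂y) dA.

Here P = 69x + 46y, Q = 92x - 23y, so

    ∂Q/∂x = 92,    ∂P/∂y = 46,
    ∂Q/∂x - ∂P/∂y = 46.

D is the region 0 ≤ x ≤ 5, 0 ≤ y ≤ 5. Evaluating the double integral:

    ∬_D (46) dA = ∫_0^{5} ∫_0^{5} (46) dy dx.

Inner (y from 0 to 5): 230.
Outer (x from 0 to 5): 1150.

Therefore ∮_C P dx + Q dy = 1150.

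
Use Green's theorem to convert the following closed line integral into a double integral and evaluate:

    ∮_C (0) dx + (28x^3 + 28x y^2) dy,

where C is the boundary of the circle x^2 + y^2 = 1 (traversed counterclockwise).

Green's theorem converts the closed line integral into a double integral over the enclosed region D:

    ∮_C P dx + Q dy = ∬_D (∂Q/∂x - ∂P/∂y) dA.

Here P = 0, Q = 28x^3 + 28x y^2, so

    ∂Q/∂x = 84x^2 + 28y^2,    ∂P/∂y = 0,
    ∂Q/∂x - ∂P/∂y = 84x^2 + 28y^2.

D is the region x^2 + y^2 ≤ 1. Evaluating the double integral:

In polar coordinates (x = r cos θ, y = r sin θ, dA = r dr dθ) the integrand becomes 28r^2(cos(2θ) + 2), so

    ∬_D (84x^2 + 28y^2) dA = ∫_0^{2π} ∫_0^{1} (28r^2(cos(2θ) + 2)) · r dr dθ.

Inner (r from 0 to 1): 7cos(2θ) + 14.
Outer (θ from 0 to 2π): 28π.

Therefore ∮_C P dx + Q dy = 28π.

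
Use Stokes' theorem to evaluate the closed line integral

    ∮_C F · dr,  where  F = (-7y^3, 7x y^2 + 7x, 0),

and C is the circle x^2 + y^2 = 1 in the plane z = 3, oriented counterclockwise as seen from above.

Let S be the flat disk x^2 + y^2 ≤ 1 in the plane z = 3, with upward unit normal n̂ = ẑ. By Stokes' theorem,

    ∮_C F · dr = ∬_S (∇ × F) · n̂ dS = ∬_D (curl F)_z dA,

where D is the disk x^2 + y^2 ≤ 1.

Compute the curl of F = (-7y^3, 7x y^2 + 7x, 0):
    (∇ × F)_x = ∂F_z/∂y - ∂F_y/∂z = 0,
    (∇ × F)_y = ∂F_x/∂z - ∂F_z/∂x = 0,
    (∇ × F)_z = ∂F_y/∂x - ∂F_x/∂y = 28y^2 + 7.

On z = 3, (curl F)_z = 28y^2 + 7.

Convert to polar (x = r cos θ, y = r sin θ, dA = r dr dθ); the integrand becomes 28r^2sin(θ)^2 + 7, so

    ∬_D (curl F)_z dA = ∫_0^{2π} ∫_0^{1} (28r^2sin(θ)^2 + 7) · r dr dθ.

Inner (r from 0 to 1): 7sin(θ)^2 + 7/2.
Outer (θ from 0 to 2π): 14π.

Therefore ∮_C F · dr = 14π.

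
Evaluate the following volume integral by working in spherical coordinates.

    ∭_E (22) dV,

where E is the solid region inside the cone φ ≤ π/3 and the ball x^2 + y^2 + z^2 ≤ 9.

In spherical coordinates, x = ρ sin(φ) cos(θ), y = ρ sin(φ) sin(θ), z = ρ cos(φ), and dV = ρ^2 sin(φ) dρ dφ dθ.

The integrand becomes 22, so

    ∭_E (22) dV = ∫_{0}^{2π} ∫_{0}^{π/3} ∫_{0}^{3} (22) · ρ^2 sin(φ) dρ dφ dθ.

Inner (ρ): 198sin(φ).
Middle (φ): 99.
Outer (θ): 198π.

Therefore the triple integral equals 198π.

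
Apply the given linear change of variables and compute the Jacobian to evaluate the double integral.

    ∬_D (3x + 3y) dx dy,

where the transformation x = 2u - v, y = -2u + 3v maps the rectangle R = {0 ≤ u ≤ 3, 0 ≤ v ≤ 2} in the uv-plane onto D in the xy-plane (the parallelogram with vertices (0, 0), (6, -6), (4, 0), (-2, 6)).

Compute the Jacobian determinant of (x, y) with respect to (u, v):

    ∂(x,y)/∂(u,v) = | 2  -1 | = (2)(3) - (-1)(-2) = 4.
                   | -2  3 |

Its absolute value is |J| = 4 (the area scaling factor).

Substituting x = 2u - v, y = -2u + 3v into the integrand,

    3x + 3y → 6v,

so the integral becomes

    ∬_R (6v) · |J| du dv = ∫_0^3 ∫_0^2 (24v) dv du.

Inner (v): 48.
Outer (u): 144.

Therefore ∬_D (3x + 3y) dx dy = 144.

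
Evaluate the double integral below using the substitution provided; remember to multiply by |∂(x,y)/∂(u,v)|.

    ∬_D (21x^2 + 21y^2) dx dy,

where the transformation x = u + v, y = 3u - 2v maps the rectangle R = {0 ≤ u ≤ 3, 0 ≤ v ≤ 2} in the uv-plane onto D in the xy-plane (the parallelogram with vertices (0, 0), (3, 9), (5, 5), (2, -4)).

Compute the Jacobian determinant of (x, y) with respect to (u, v):

    ∂(x,y)/∂(u,v) = | 1  1 | = (1)(-2) - (1)(3) = -5.
                   | 3  -2 |

Its absolute value is |J| = 5 (the area scaling factor).

Substituting x = u + v, y = 3u - 2v into the integrand,

    21x^2 + 21y^2 → 210u^2 - 210u v + 105v^2,

so the integral becomes

    ∬_R (210u^2 - 210u v + 105v^2) · |J| du dv = ∫_0^3 ∫_0^2 (1050u^2 - 1050u v + 525v^2) dv du.

Inner (v): 2100u^2 - 2100u + 1400.
Outer (u): 13650.

Therefore ∬_D (21x^2 + 21y^2) dx dy = 13650.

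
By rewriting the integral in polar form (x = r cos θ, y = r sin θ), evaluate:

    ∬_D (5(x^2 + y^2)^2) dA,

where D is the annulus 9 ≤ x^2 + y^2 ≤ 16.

The region D is 3 ≤ r ≤ 4, 0 ≤ θ ≤ 2π in polar coordinates, where x = r cos(θ), y = r sin(θ), and dA = r dr dθ.

Under the substitution, the integrand becomes 5r^4, so

    ∬_D (5(x^2 + y^2)^2) dA = ∫_{0}^{2π} ∫_{3}^{4} (5r^4) · r dr dθ.

Inner integral (in r): ∫_{3}^{4} (5r^4) · r dr = 16835/6.

Outer integral (in θ): ∫_{0}^{2π} (16835/6) dθ = 16835π/3.

Therefore ∬_D (5(x^2 + y^2)^2) dA = 16835π/3.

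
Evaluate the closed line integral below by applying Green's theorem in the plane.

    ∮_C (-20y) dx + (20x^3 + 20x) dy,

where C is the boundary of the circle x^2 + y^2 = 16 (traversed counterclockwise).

Green's theorem converts the closed line integral into a double integral over the enclosed region D:

    ∮_C P dx + Q dy = ∬_D (∂Q/∂x - ∂P/∂y) dA.

Here P = -20y, Q = 20x^3 + 20x, so

    ∂Q/∂x = 60x^2 + 20,    ∂P/∂y = -20,
    ∂Q/∂x - ∂P/∂y = 60x^2 + 40.

D is the region x^2 + y^2 ≤ 16. Evaluating the double integral:

In polar coordinates (x = r cos θ, y = r sin θ, dA = r dr dθ) the integrand becomes 60r^2cos(θ)^2 + 40, so

    ∬_D (60x^2 + 40) dA = ∫_0^{2π} ∫_0^{4} (60r^2cos(θ)^2 + 40) · r dr dθ.

Inner (r from 0 to 4): 3840cos(θ)^2 + 320.
Outer (θ from 0 to 2π): 4480π.

Therefore ∮_C P dx + Q dy = 4480π.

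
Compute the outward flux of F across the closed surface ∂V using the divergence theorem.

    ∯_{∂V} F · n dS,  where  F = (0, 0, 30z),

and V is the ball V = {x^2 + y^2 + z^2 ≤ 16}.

By the divergence theorem,

    ∯_{∂V} F · n dS = ∭_V (∇ · F) dV.

Compute the divergence:
    ∇ · F = ∂F_x/∂x + ∂F_y/∂y + ∂F_z/∂z = 0 + 0 + 30 = 30.

In spherical coordinates, x = ρ sin(φ) cos(θ), y = ρ sin(φ) sin(θ), z = ρ cos(φ), dV = ρ^2 sin(φ) dρ dφ dθ, with 0 ≤ ρ ≤ 4, 0 ≤ φ ≤ π, 0 ≤ θ ≤ 2π.

The integrand, after substitution and multiplying by the volume element, becomes (30) · ρ^2 sin(φ), so

    ∭_V (∇·F) dV = ∫_0^{2π} ∫_0^{π} ∫_0^{4} (30) · ρ^2 sin(φ) dρ dφ dθ.

Inner (ρ from 0 to 4): 640sin(φ).
Middle (φ from 0 to π): 1280.
Outer (θ from 0 to 2π): 2560π.

Therefore ∯_{∂V} F · n dS = 2560π.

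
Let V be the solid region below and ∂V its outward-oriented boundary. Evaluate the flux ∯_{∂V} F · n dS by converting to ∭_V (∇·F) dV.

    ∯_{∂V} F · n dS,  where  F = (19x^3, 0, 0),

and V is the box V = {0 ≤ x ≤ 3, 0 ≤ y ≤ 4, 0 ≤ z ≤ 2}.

By the divergence theorem,

    ∯_{∂V} F · n dS = ∭_V (∇ · F) dV.

Compute the divergence:
    ∇ · F = ∂F_x/∂x + ∂F_y/∂y + ∂F_z/∂z = 57x^2 + 0 + 0 = 57x^2.

V is a rectangular box, so dV = dx dy dz with 0 ≤ x ≤ 3, 0 ≤ y ≤ 4, 0 ≤ z ≤ 2.

Integrate (57x^2) over V as an iterated integral:

    ∭_V (∇·F) dV = ∫_0^{3} ∫_0^{4} ∫_0^{2} (57x^2) dz dy dx.

Inner (z from 0 to 2): 114x^2.
Middle (y from 0 to 4): 456x^2.
Outer (x from 0 to 3): 4104.

Therefore ∯_{∂V} F · n dS = 4104.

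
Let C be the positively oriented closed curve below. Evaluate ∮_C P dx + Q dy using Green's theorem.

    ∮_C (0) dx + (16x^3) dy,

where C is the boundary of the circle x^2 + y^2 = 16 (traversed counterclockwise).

Green's theorem converts the closed line integral into a double integral over the enclosed region D:

    ∮_C P dx + Q dy = ∬_D (∂Q/∂x - ∂P/∂y) dA.

Here P = 0, Q = 16x^3, so

    ∂Q/∂x = 48x^2,    ∂P/∂y = 0,
    ∂Q/∂x - ∂P/∂y = 48x^2.

D is the region x^2 + y^2 ≤ 16. Evaluating the double integral:

In polar coordinates (x = r cos θ, y = r sin θ, dA = r dr dθ) the integrand becomes 48r^2cos(θ)^2, so

    ∬_D (48x^2) dA = ∫_0^{2π} ∫_0^{4} (48r^2cos(θ)^2) · r dr dθ.

Inner (r from 0 to 4): 3072cos(θ)^2.
Outer (θ from 0 to 2π): 3072π.

Therefore ∮_C P dx + Q dy = 3072π.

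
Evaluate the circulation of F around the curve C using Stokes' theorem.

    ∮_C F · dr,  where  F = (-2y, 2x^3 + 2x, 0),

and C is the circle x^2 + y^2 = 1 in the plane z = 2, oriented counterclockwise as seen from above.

Let S be the flat disk x^2 + y^2 ≤ 1 in the plane z = 2, with upward unit normal n̂ = ẑ. By Stokes' theorem,

    ∮_C F · dr = ∬_S (∇ × F) · n̂ dS = ∬_D (curl F)_z dA,

where D is the disk x^2 + y^2 ≤ 1.

Compute the curl of F = (-2y, 2x^3 + 2x, 0):
    (∇ × F)_x = ∂F_z/∂y - ∂F_y/∂z = 0,
    (∇ × F)_y = ∂F_x/∂z - ∂F_z/∂x = 0,
    (∇ × F)_z = ∂F_y/∂x - ∂F_x/∂y = 6x^2 + 4.

On z = 2, (curl F)_z = 6x^2 + 4.

Convert to polar (x = r cos θ, y = r sin θ, dA = r dr dθ); the integrand becomes 6r^2cos(θ)^2 + 4, so

    ∬_D (curl F)_z dA = ∫_0^{2π} ∫_0^{1} (6r^2cos(θ)^2 + 4) · r dr dθ.

Inner (r from 0 to 1): 3cos(θ)^2/2 + 2.
Outer (θ from 0 to 2π): 11π/2.

Therefore ∮_C F · dr = 11π/2.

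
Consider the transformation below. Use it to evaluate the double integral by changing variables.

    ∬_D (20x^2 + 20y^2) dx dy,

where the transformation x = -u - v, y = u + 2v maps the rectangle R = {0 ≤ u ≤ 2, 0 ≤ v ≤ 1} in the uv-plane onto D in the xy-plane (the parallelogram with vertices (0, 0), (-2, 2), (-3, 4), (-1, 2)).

Compute the Jacobian determinant of (x, y) with respect to (u, v):

    ∂(x,y)/∂(u,v) = | -1  -1 | = (-1)(2) - (-1)(1) = -1.
                   | 1  2 |

Its absolute value is |J| = 1 (the area scaling factor).

Substituting x = -u - v, y = u + 2v into the integrand,

    20x^2 + 20y^2 → 40u^2 + 120u v + 100v^2,

so the integral becomes

    ∬_R (40u^2 + 120u v + 100v^2) · |J| du dv = ∫_0^2 ∫_0^1 (40u^2 + 120u v + 100v^2) dv du.

Inner (v): 40u^2 + 60u + 100/3.
Outer (u): 880/3.

Therefore ∬_D (20x^2 + 20y^2) dx dy = 880/3.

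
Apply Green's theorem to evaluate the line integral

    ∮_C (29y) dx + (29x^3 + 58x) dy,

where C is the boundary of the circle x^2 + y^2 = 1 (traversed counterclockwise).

Green's theorem converts the closed line integral into a double integral over the enclosed region D:

    ∮_C P dx + Q dy = ∬_D (∂Q/∂x - ∂P/∂y) dA.

Here P = 29y, Q = 29x^3 + 58x, so

    ∂Q/∂x = 87x^2 + 58,    ∂P/∂y = 29,
    ∂Q/∂x - ∂P/∂y = 87x^2 + 29.

D is the region x^2 + y^2 ≤ 1. Evaluating the double integral:

In polar coordinates (x = r cos θ, y = r sin θ, dA = r dr dθ) the integrand becomes 87r^2cos(θ)^2 + 29, so

    ∬_D (87x^2 + 29) dA = ∫_0^{2π} ∫_0^{1} (87r^2cos(θ)^2 + 29) · r dr dθ.

Inner (r from 0 to 1): 87cos(θ)^2/4 + 29/2.
Outer (θ from 0 to 2π): 203π/4.

Therefore ∮_C P dx + Q dy = 203π/4.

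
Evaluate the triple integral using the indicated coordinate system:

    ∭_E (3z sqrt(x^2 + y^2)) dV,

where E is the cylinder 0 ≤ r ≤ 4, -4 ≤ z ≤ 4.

In cylindrical coordinates, x = r cos(θ), y = r sin(θ), z = z, and dV = r dr dθ dz.

The integrand becomes 3r z, so

    ∭_E (3z sqrt(x^2 + y^2)) dV = ∫_{0}^{2π} ∫_{0}^{4} ∫_{-4}^{4} (3r z) · r dz dr dθ.

Inner (z): 0.
Middle (r from 0 to 4): 0.
Outer (θ): 0.

Therefore the triple integral equals 0.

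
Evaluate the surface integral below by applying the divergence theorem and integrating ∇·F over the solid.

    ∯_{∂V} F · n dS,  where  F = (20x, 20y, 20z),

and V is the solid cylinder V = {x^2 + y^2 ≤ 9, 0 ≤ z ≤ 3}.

By the divergence theorem,

    ∯_{∂V} F · n dS = ∭_V (∇ · F) dV.

Compute the divergence:
    ∇ · F = ∂F_x/∂x + ∂F_y/∂y + ∂F_z/∂z = 20 + 20 + 20 = 60.

In cylindrical coordinates, x = r cos(θ), y = r sin(θ), z = z, dV = r dr dθ dz, with 0 ≤ r ≤ 3, 0 ≤ θ ≤ 2π, 0 ≤ z ≤ 3.

The integrand, after substitution and multiplying by the volume element, becomes (60) · r, so

    ∭_V (∇·F) dV = ∫_0^{2π} ∫_0^{3} ∫_0^{3} (60) · r dz dr dθ.

Inner (z from 0 to 3): 180r.
Middle (r from 0 to 3): 810.
Outer (θ from 0 to 2π): 1620π.

Therefore ∯_{∂V} F · n dS = 1620π.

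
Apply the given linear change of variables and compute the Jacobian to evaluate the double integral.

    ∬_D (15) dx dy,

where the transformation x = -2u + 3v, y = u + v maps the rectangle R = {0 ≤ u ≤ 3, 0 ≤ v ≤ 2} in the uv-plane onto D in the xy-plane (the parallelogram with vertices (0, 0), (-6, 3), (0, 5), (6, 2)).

Compute the Jacobian determinant of (x, y) with respect to (u, v):

    ∂(x,y)/∂(u,v) = | -2  3 | = (-2)(1) - (3)(1) = -5.
                   | 1  1 |

Its absolute value is |J| = 5 (the area scaling factor).

Substituting x = -2u + 3v, y = u + v into the integrand,

    15 → 15,

so the integral becomes

    ∬_R (15) · |J| du dv = ∫_0^3 ∫_0^2 (75) dv du.

Inner (v): 150.
Outer (u): 450.

Therefore ∬_D (15) dx dy = 450.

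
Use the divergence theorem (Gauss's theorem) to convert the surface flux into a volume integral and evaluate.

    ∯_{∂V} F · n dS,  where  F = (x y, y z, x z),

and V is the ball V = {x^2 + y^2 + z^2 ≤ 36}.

By the divergence theorem,

    ∯_{∂V} F · n dS = ∭_V (∇ · F) dV.

Compute the divergence:
    ∇ · F = ∂F_x/∂x + ∂F_y/∂y + ∂F_z/∂z = y + z + x = x + y + z.

In spherical coordinates, x = ρ sin(φ) cos(θ), y = ρ sin(φ) sin(θ), z = ρ cos(φ), dV = ρ^2 sin(φ) dρ dφ dθ, with 0 ≤ ρ ≤ 6, 0 ≤ φ ≤ π, 0 ≤ θ ≤ 2π.

The integrand, after substitution and multiplying by the volume element, becomes (ρ (sqrt(2)sin(φ)sin(θ + π/4) + cos(φ))) · ρ^2 sin(φ), so

    ∭_V (∇·F) dV = ∫_0^{2π} ∫_0^{π} ∫_0^{6} (ρ (sqrt(2)sin(φ)sin(θ + π/4) + cos(φ))) · ρ^2 sin(φ) dρ dφ dθ.

Inner (ρ from 0 to 6): 324(sqrt(2)sin(φ)sin(θ + π/4) + cos(φ))sin(φ).
Middle (φ from 0 to π): 162sqrt(2)π sin(θ + π/4).
Outer (θ from 0 to 2π): 0.

Therefore ∯_{∂V} F · n dS = 0.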